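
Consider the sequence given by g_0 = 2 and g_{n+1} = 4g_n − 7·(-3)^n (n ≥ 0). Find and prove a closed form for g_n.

Claim: g_n = 4^n + (-3)^n.

Base case: g_0 = 2, and 4^0 + (-3)^0 = 1 + 1 = 2.
Assume g_r = 4^r + (-3)^r for some r ≥ 0.
Then g_{r+1} = 4g_r − 7·(-3)^r = 4·(4^r + (-3)^r) − 7·(-3)^r = 4^{r+1} + 4·(-3)^r − 7·(-3)^r = 4^{r+1} − 3·(-3)^r = 4^{r+1} + (-3)^{r+1}.
Hence g_n = 4^n + (-3)^n for every n ≥ 0, by induction.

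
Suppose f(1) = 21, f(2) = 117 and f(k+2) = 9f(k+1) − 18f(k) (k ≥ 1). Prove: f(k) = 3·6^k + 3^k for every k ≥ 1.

Base cases: f(1) = 21 and 3·6^1 + 3^1 = 21; f(2) = 117 and 3·6^2 + 3^2 = 117.
Assume f(j) = 3·6^j + 3^j for all 1 ≤ j ≤ r, where r ≥ 2.
Then f(r+1) = 9f(r) − 18f(r−1) = 9·(3·6^r + 3^r) − 18·(3·6^{r−1} + 3^{r−1}) = 3·(9·6 − 18)6^{r−1} + (9·3 − 18)3^{r−1} = 108·6^{r−1} + 9·3^{r−1} = 3·6^{r+1} + 3^{r+1}.
Hence f(k) = 3·6^k + 3^k for every k ≥ 1, by strong induction.

f(k) = 3·6^k + 3^k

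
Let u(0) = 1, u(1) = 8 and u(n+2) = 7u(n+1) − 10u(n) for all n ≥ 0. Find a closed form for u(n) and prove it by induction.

Claim: u(n) = -2^n + 2·5^n.

Base cases: u(0) = 1 and -2^0 + 2·5^0 = 1; u(1) = 8 and -2^1 + 2·5^1 = 8.
Assume u(j) = -2^j + 2·5^j for all 0 ≤ j ≤ k, where k ≥ 1.
Then u(k+1) = 7u(k) − 10u(k−1) = 7·(-2^k + 2·5^k) − 10·(-2^{k−1} + 2·5^{k−1}) = -(7·2 − 10)2^{k−1} + 2·(7·5 − 10)5^{k−1} = -4·2^{k−1} + 50·5^{k−1} = -2^{k+1} + 2·5^{k+1}.
So the formula holds for k+1, and by strong induction u(n) = -2^n + 2·5^n for all n ≥ 0.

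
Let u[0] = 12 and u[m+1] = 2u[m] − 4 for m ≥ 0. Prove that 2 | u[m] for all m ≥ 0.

Base case: u[0] = 12 = 2·6, so 2 | u[0].
Assume 2 | u[k], so u[k] = 2t for some integer t.
Then u[k+1] = 2u[k] − 4 = 2·(2t) − 4 = 2(2t − 2), so 2 | u[k+1].
This completes the inductive step, so 2 | u[m] for all m ≥ 0.

2 | u[m]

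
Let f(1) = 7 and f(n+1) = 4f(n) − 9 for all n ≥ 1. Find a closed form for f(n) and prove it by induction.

Claim: f(n) = 4^n + 3.

Base case: f(1) = 7, and 4^1 + 3 = 4 + 3 = 7.
Assume f(k) = 4^k + 3 for some k ≥ 1.
Then f(k+1) = 4f(k) − 9 = 4·(4^k + 3) − 9 = 4^{k+1} + 12 − 9 = 4^{k+1} + 3.
So the formula holds for k+1, and by induction f(n) = 4^n + 3 for all n ≥ 1.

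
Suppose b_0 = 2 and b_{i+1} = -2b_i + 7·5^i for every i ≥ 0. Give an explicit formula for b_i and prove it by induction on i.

Claim: b_i = (-2)^i + 5^i.

Base case: b_0 = 2, and (-2)^0 + 5^0 = 1 + 1 = 2.
Assume b_r = (-2)^r + 5^r for some r ≥ 0.
Then b_{r+1} = -2b_r + 7·5^r = -2·((-2)^r + 5^r) + 7·5^r = (-2)^{r+1} − 2·5^r + 7·5^r = (-2)^{r+1} + 5·5^r = (-2)^{r+1} + 5^{r+1}.
So the formula holds for r+1, and by induction b_i = (-2)^i + 5^i for all i ≥ 0.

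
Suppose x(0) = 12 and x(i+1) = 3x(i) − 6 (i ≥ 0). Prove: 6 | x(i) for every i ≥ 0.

Base case: x(0) = 12 = 6·2, so 6 | x(0).
Assume 6 | x(m), so x(m) = 6t for some integer t.
Then x(m+1) = 3x(m) − 6 = 3·(6t) − 6 = 6(3t − 1), so 6 | x(m+1).
Hence 6 | x(i) for every i ≥ 0, by induction.

6 | x(i)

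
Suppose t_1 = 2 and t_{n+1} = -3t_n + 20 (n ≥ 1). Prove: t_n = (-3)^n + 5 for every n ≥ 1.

Base case: t_1 = 2, and (-3)^1 + 5 = -3 + 5 = 2.
Assume t_j = (-3)^j + 5 for some j ≥ 1.
Then t_{j+1} = -3t_j + 20 = -3·((-3)^j + 5) + 20 = -3·(-3)^j − 15 + 20 = (-3)^{j+1} + 5.
So the formula holds for j+1, and by induction t_n = (-3)^n + 5 for all n ≥ 1.

t_n = (-3)^n + 5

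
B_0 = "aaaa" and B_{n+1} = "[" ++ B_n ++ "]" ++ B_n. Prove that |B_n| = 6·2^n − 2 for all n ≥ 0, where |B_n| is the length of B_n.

Base case: |B_0| = 4, and 6·2^0 − 2 = 4.
Assume |B_k| = 6·2^k − 2.
Then |B_{k+1}| = 1 + |B_k| + 1 + |B_k| = 2|B_k| + 2 = 2(6·2^k − 2) + 2 = 6·2^{k+1} − 4 + 2 = 6·2^{k+1} − 2.
This completes the inductive step, so |B_n| = 6·2^n − 2 for all n ≥ 0.

|B_n| = 6·2^n − 2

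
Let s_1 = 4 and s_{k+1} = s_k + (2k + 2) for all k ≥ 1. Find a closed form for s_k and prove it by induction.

Claim: s_k = k^2 + k + 2.

Base case: s_1 = 4, and 1^2 + 1 + 2 = 4.
Assume s_m = m^2 + m + 2.
Then s_{m+1} = s_m + (2m + 2) = (m^2 + m + 2) + (2m + 2) = m^2 + 3m + 4,
and (m+1)^2 + (m+1) + 2 = m^2 + 3m + 4.
By induction, s_k = k^2 + k + 2 for all k ≥ 1.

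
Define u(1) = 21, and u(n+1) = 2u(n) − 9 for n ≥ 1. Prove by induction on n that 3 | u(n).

Base case: u(1) = 21 = 3·7, so 3 | u(1).
Assume 3 | u(j), so u(j) = 3t for some integer t.
Then u(j+1) = 2u(j) − 9 = 2·(3t) − 9 = 3(2t − 3), so 3 | u(j+1).
This completes the inductive step, so 3 | u(n) for all n ≥ 1.

3 | u(n)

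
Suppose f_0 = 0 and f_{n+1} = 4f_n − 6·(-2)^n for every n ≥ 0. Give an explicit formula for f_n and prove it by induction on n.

Claim: f_n = -4^n + (-2)^n.

Base case: f_0 = 0, and -4^0 + (-2)^0 = -1 + 1 = 0.
Assume f_m = -4^m + (-2)^m for some m ≥ 0.
Then f_{m+1} = 4f_m − 6·(-2)^m = 4·(-4^m + (-2)^m) − 6·(-2)^m = -4^{m+1} + 4·(-2)^m − 6·(-2)^m = -4^{m+1} − 2·(-2)^m = -4^{m+1} + (-2)^{m+1}.
This completes the inductive step, so f_n = -4^n + (-2)^n for all n ≥ 0.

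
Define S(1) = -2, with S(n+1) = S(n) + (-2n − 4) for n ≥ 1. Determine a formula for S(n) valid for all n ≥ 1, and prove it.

Claim: S(n) = -n^2 − 3n + 2.

Base case: S(1) = -2, and -1^2 − 3·1 + 2 = -2.
Assume S(j) = -j^2 − 3j + 2.
Then S(j+1) = S(j) + (-2j − 4) = (-j^2 − 3j + 2) + (-2j − 4) = -j^2 − 5j − 2,
and -(j+1)^2 − 3·(j+1) + 2 = -j^2 − 5j − 2.
Hence S(n) = -n^2 − 3n + 2 for every n ≥ 1, by induction.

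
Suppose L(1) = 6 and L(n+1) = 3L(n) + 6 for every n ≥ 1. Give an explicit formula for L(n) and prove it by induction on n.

Claim: L(n) = 3^{n+1} − 3.

Base case: L(1) = 6, and 3^{1+1} − 3 = 9 − 3 = 6.
Assume L(m) = 3^{m+1} − 3 for some m ≥ 1.
Then L(m+1) = 3L(m) + 6 = 3·(3^{m+1} − 3) + 6 = 3^{m+2} − 9 + 6 = 3^{m+2} − 3.
By induction, L(n) = 3^{n+1} − 3 for all n ≥ 1.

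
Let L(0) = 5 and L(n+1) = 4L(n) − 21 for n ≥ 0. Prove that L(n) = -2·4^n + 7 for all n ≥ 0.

Base case: L(0) = 5, and -2·4^0 + 7 = -2 + 7 = 5.
Assume L(r) = -2·4^r + 7 for some r ≥ 0.
Then L(r+1) = 4L(r) − 21 = 4·(-2·4^r + 7) − 21 = -8·4^r + 28 − 21 = -2·4^{r+1} + 7.
This completes the inductive step, so L(n) = -2·4^n + 7 for all n ≥ 0.

L(n) = -2·4^n + 7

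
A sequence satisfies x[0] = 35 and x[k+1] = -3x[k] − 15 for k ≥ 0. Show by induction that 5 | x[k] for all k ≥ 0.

Base case: x[0] = 35 = 5·7, so 5 | x[0].
Assume 5 | x[m], so x[m] = 5t for some integer t.
Then x[m+1] = -3x[m] − 15 = -3·(5t) − 15 = 5(-3t − 3), so 5 | x[m+1].
By induction, 5 | x[k] for all k ≥ 0.

5 | x[k]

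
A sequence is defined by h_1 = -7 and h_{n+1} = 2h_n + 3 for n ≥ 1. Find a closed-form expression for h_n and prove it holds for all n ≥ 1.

Claim: h_n = -2^{n+1} − 3.

Base case: h_1 = -7, and -2^{1+1} − 3 = -4 − 3 = -7.
Assume h_j = -2^{j+1} − 3 for some j ≥ 1.
Then h_{j+1} = 2h_j + 3 = 2·(-2^{j+1} − 3) + 3 = -2^{j+2} − 6 + 3 = -2^{j+2} − 3.
So the formula holds for j+1, and by induction h_n = -2^{n+1} − 3 for all n ≥ 1.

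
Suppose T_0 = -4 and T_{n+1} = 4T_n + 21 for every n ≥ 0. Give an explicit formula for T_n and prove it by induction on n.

Claim: T_n = 3·4^n − 7.

Base case: T_0 = -4, and 3·4^0 − 7 = 3 − 7 = -4.
Assume T_j = 3·4^j − 7 for some j ≥ 0.
Then T_{j+1} = 4T_j + 21 = 4·(3·4^j − 7) + 21 = 12·4^j − 28 + 21 = 3·4^{j+1} − 7.
This completes the inductive step, so T_n = 3·4^n − 7 for all n ≥ 0.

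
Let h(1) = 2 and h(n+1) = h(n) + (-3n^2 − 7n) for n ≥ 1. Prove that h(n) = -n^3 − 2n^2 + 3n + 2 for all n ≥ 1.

Base case: h(1) = 2, and -1^3 − 2·1^2 + 3·1 + 2 = 2.
Assume h(m) = -m^3 − 2m^2 + 3m + 2.
Then h(m+1) = h(m) + (-3m^2 − 7m) = (-m^3 − 2m^2 + 3m + 2) + (-3m^2 − 7m) = -m^3 − 5m^2 − 4m + 2,
and -(m+1)^3 − 2·(m+1)^2 + 3·(m+1) + 2 = -m^3 − 5m^2 − 4m + 2.
This completes the inductive step, so h(n) = -n^3 − 2n^2 + 3n + 2 for all n ≥ 1.

h(n) = -n^3 − 2n^2 + 3n + 2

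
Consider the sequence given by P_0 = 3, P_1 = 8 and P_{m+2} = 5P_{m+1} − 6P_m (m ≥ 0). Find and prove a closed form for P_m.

Claim: P_m = 2·3^m + 2^m.

Base cases: P_0 = 3 and 2·3^0 + 2^0 = 3; P_1 = 8 and 2·3^1 + 2^1 = 8.
Assume P_j = 2·3^j + 2^j for all 0 ≤ j ≤ r, where r ≥ 1.
Then P_{r+1} = 5P_r − 6P_{r−1} = 5·(2·3^r + 2^r) − 6·(2·3^{r−1} + 2^{r−1}) = 2·(5·3 − 6)3^{r−1} + (5·2 − 6)2^{r−1} = 18·3^{r−1} + 4·2^{r−1} = 2·3^{r+1} + 2^{r+1}.
This completes the inductive step, so P_m = 2·3^m + 2^m for all m ≥ 0.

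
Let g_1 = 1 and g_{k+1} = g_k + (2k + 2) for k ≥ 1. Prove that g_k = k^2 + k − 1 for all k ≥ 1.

Base case: g_1 = 1, and 1^2 + 1 − 1 = 1.
Assume g_r = r^2 + r − 1.
Then g_{r+1} = g_r + (2r + 2) = (r^2 + r − 1) + (2r + 2) = r^2 + 3r + 1,
and (r+1)^2 + (r+1) − 1 = r^2 + 3r + 1.
This completes the inductive step, so g_k = k^2 + k − 1 for all k ≥ 1.

g_k = k^2 + k − 1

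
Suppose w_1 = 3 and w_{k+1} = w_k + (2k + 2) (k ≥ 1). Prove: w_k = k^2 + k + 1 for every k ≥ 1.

Base case: w_1 = 3, and 1^2 + 1 + 1 = 3.
Assume w_m = m^2 + m + 1.
Then w_{m+1} = w_m + (2m + 2) = (m^2 + m + 1) + (2m + 2) = m^2 + 3m + 3,
and (m+1)^2 + (m+1) + 1 = m^2 + 3m + 3.
Hence w_k = k^2 + k + 1 for every k ≥ 1, by induction.

w_k = k^2 + k + 1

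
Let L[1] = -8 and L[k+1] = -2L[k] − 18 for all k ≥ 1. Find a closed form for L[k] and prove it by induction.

Claim: L[k] = (-2)^k − 6.

Base case: L[1] = -8, and (-2)^1 − 6 = -2 − 6 = -8.
Assume L[m] = (-2)^m − 6 for some m ≥ 1.
Then L[m+1] = -2L[m] − 18 = -2·((-2)^m − 6) − 18 = -2·(-2)^m + 12 − 18 = (-2)^{m+1} − 6.
By induction, L[k] = (-2)^k − 6 for all k ≥ 1.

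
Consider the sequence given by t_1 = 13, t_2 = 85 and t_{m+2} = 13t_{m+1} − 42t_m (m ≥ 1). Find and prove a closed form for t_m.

Claim: t_m = 7^m + 6^m.

Base cases: t_1 = 13 and 7^1 + 6^1 = 13; t_2 = 85 and 7^2 + 6^2 = 85.
Assume t_j = 7^j + 6^j for all 1 ≤ j ≤ r, where r ≥ 2.
Then t_{r+1} = 13t_r − 42t_{r−1} = 13·(7^r + 6^r) − 42·(7^{r−1} + 6^{r−1}) = (13·7 − 42)7^{r−1} + (13·6 − 42)6^{r−1} = 49·7^{r−1} + 36·6^{r−1} = 7^{r+1} + 6^{r+1}.
Hence t_m = 7^m + 6^m for every m ≥ 1, by strong induction.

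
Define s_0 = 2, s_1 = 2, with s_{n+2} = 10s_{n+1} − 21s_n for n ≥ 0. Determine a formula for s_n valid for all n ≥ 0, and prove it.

Claim: s_n = 3·3^n − 7^n.

Base cases: s_0 = 2 and 3·3^0 − 7^0 = 2; s_1 = 2 and 3·3^1 − 7^1 = 2.
Assume s_i = 3·3^i − 7^i for all 0 ≤ i ≤ j, where j ≥ 1.
Then s_{j+1} = 10s_j − 21s_{j−1} = 10·(3·3^j − 7^j) − 21·(3·3^{j−1} − 7^{j−1}) = 3·(10·3 − 21)3^{j−1} − (10·7 − 21)7^{j−1} = 27·3^{j−1} − 49·7^{j−1} = 3·3^{j+1} − 7^{j+1}.
By strong induction, s_n = 3·3^n − 7^n for all n ≥ 0.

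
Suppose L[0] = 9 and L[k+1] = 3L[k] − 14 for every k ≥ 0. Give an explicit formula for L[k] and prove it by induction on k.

Claim: L[k] = 2·3^k + 7.

Base case: L[0] = 9, and 2·3^0 + 7 = 2 + 7 = 9.
Assume L[r] = 2·3^r + 7 for some r ≥ 0.
Then L[r+1] = 3L[r] − 14 = 3·(2·3^r + 7) − 14 = 6·3^r + 21 − 14 = 2·3^{r+1} + 7.
Hence L[k] = 2·3^k + 7 for every k ≥ 0, by induction.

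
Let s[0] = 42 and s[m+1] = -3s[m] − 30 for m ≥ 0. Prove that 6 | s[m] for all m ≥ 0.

Base case: s[0] = 42 = 6·7, so 6 | s[0].
Assume 6 | s[j], so s[j] = 6t for some integer t.
Then s[j+1] = -3s[j] − 30 = -3·(6t) − 30 = 6(-3t − 5), so 6 | s[j+1].
Hence 6 | s[m] for every m ≥ 0, by induction.

6 | s[m]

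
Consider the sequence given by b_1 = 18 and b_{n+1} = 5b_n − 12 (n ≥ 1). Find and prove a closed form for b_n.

Claim: b_n = 3·5^n + 3.

Base case: b_1 = 18, and 3·5^1 + 3 = 15 + 3 = 18.
Assume b_r = 3·5^r + 3 for some r ≥ 1.
Then b_{r+1} = 5b_r − 12 = 5·(3·5^r + 3) − 12 = 15·5^r + 15 − 12 = 3·5^{r+1} + 3.
So the formula holds for r+1, and by induction b_n = 3·5^n + 3 for all n ≥ 1.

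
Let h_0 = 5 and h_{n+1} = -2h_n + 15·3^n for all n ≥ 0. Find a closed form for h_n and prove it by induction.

Claim: h_n = 2·(-2)^n + 3·3^n.

Base case: h_0 = 5, and 2·(-2)^0 + 3·3^0 = 2 + 3 = 5.
Assume h_r = 2·(-2)^r + 3·3^r for some r ≥ 0.
Then h_{r+1} = -2h_r + 15·3^r = -2·(2·(-2)^r + 3·3^r) + 15·3^r = 2·(-2)^{r+1} − 6·3^r + 15·3^r = 2·(-2)^{r+1} + 9·3^r = 2·(-2)^{r+1} + 3·3^{r+1}.
Hence h_n = 2·(-2)^n + 3·3^n for every n ≥ 0, by induction.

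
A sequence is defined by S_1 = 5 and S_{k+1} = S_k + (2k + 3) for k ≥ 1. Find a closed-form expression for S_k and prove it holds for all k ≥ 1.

Claim: S_k = k^2 + 2k + 2.

Base case: S_1 = 5, and 1^2 + 2·1 + 2 = 5.
Assume S_r = r^2 + 2r + 2.
Then S_{r+1} = S_r + (2r + 3) = (r^2 + 2r + 2) + (2r + 3) = r^2 + 4r + 5,
and (r+1)^2 + 2·(r+1) + 2 = r^2 + 4r + 5.
This completes the inductive step, so S_k = k^2 + 2k + 2 for all k ≥ 1.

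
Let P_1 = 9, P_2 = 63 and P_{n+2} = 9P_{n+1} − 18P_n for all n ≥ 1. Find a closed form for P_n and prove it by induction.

Claim: P_n = -3^n + 2·6^n.

Base cases: P_1 = 9 and -3^1 + 2·6^1 = 9; P_2 = 63 and -3^2 + 2·6^2 = 63.
Assume P_j = -3^j + 2·6^j for all 1 ≤ j ≤ k, where k ≥ 2.
Then P_{k+1} = 9P_k − 18P_{k−1} = 9·(-3^k + 2·6^k) − 18·(-3^{k−1} + 2·6^{k−1}) = -(9·3 − 18)3^{k−1} + 2·(9·6 − 18)6^{k−1} = -9·3^{k−1} + 72·6^{k−1} = -3^{k+1} + 2·6^{k+1}.
Hence P_n = -3^n + 2·6^n for every n ≥ 1, by strong induction.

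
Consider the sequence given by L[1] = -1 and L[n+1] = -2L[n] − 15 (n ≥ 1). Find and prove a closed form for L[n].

Claim: L[n] = -2·(-2)^n − 5.

Base case: L[1] = -1, and -2·(-2)^1 − 5 = 4 − 5 = -1.
Assume L[r] = -2·(-2)^r − 5 for some r ≥ 1.
Then L[r+1] = -2L[r] − 15 = -2·(-2·(-2)^r − 5) − 15 = 4·(-2)^r + 10 − 15 = -2·(-2)^{r+1} − 5.
This completes the inductive step, so L[n] = -2·(-2)^n − 5 for all n ≥ 1.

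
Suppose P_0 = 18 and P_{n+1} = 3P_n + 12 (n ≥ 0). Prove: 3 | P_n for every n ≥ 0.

Base case: P_0 = 18 = 3·6, so 3 | P_0.
Assume 3 | P_j, so P_j = 3t for some integer t.
Then P_{j+1} = 3P_j + 12 = 3·(3t) + 12 = 3(3t + 4), so 3 | P_{j+1}.
Hence 3 | P_n for every n ≥ 0, by induction.

3 | P_n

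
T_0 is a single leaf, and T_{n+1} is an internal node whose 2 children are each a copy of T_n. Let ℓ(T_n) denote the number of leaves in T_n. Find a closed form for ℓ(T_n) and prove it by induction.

Claim: ℓ(T_n) = 2^n.

Base case: ℓ(T_0) = 1, and 2^0 = 1.
Assume ℓ(T_k) = 2^k.
Then ℓ(T_{k+1}) = 2·ℓ(T_k) = 2·2^k = 2^{k+1}.
By induction, ℓ(T_n) = 2^n for all n ≥ 0.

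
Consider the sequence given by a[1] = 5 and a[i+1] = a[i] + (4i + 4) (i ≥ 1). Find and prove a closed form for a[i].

Claim: a[i] = 2i^2 + 2i + 1.

Base case: a[1] = 5, and 2·1^2 + 2·1 + 1 = 5.
Assume a[r] = 2r^2 + 2r + 1.
Then a[r+1] = a[r] + (4r + 4) = (2r^2 + 2r + 1) + (4r + 4) = 2r^2 + 6r + 5,
and 2·(r+1)^2 + 2·(r+1) + 1 = 2r^2 + 6r + 5.
By induction, a[i] = 2i^2 + 2i + 1 for all i ≥ 1.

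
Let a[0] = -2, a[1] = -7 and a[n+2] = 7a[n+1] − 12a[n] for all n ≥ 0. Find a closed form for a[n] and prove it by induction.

Claim: a[n] = -3^n − 4^n.

Base cases: a[0] = -2 and -3^0 − 4^0 = -2; a[1] = -7 and -3^1 − 4^1 = -7.
Assume a[i] = -3^i − 4^i for all 0 ≤ i ≤ j, where j ≥ 1.
Then a[j+1] = 7a[j] − 12a[j−1] = 7·(-3^j − 4^j) − 12·(-3^{j−1} − 4^{j−1}) = -(7·3 − 12)3^{j−1} − (7·4 − 12)4^{j−1} = -9·3^{j−1} − 16·4^{j−1} = -3^{j+1} − 4^{j+1}.
This completes the inductive step, so a[n] = -3^n − 4^n for all n ≥ 0.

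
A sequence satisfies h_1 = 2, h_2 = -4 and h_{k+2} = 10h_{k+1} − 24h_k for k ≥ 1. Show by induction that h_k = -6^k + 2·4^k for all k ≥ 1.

Base cases: h_1 = 2 and -6^1 + 2·4^1 = 2; h_2 = -4 and -6^2 + 2·4^2 = -4.
Assume h_j = -6^j + 2·4^j for all 1 ≤ j ≤ r, where r ≥ 2.
Then h_{r+1} = 10h_r − 24h_{r−1} = 10·(-6^r + 2·4^r) − 24·(-6^{r−1} + 2·4^{r−1}) = -(10·6 − 24)6^{r−1} + 2·(10·4 − 24)4^{r−1} = -36·6^{r−1} + 32·4^{r−1} = -6^{r+1} + 2·4^{r+1}.
So the formula holds for r+1, and by strong induction h_k = -6^k + 2·4^k for all k ≥ 1.

h_k = -6^k + 2·4^k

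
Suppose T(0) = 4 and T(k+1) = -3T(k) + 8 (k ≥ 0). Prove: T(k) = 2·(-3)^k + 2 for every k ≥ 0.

Base case: T(0) = 4, and 2·(-3)^0 + 2 = 2 + 2 = 4.
Assume T(r) = 2·(-3)^r + 2 for some r ≥ 0.
Then T(r+1) = -3T(r) + 8 = -3·(2·(-3)^r + 2) + 8 = -6·(-3)^r − 6 + 8 = 2·(-3)^{r+1} + 2.
So the formula holds for r+1, and by induction T(k) = 2·(-3)^k + 2 for all k ≥ 0.

T(k) = 2·(-3)^k + 2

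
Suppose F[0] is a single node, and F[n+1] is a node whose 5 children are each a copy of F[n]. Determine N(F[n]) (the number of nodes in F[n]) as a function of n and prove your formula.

Claim: N(F[n]) = (5^{n+1} − 1)/4.

Base case: N(F[0]) = 1, and (5^{0+1} − 1)/4 = 1.
Assume N(F[r]) = (5^{r+1} − 1)/4.
Then N(F[r+1]) = 1 + 5N(F[r]) = 1 + 5·(5^{r+1} − 1)/4 = 1 + (5^{r+2} − 5)/4 = (4 + 5^{r+2} − 5)/4 = (5^{r+2} − 1)/4.
This completes the inductive step, so N(F[n]) = (5^{n+1} − 1)/4 for all n ≥ 0.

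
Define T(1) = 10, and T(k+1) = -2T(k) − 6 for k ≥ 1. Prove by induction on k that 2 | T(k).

Base case: T(1) = 10 = 2·5, so 2 | T(1).
Assume 2 | T(m), so T(m) = 2t for some integer t.
Then T(m+1) = -2T(m) − 6 = -2·(2t) − 6 = 2(-2t − 3), so 2 | T(m+1).
By induction, 2 | T(k) for all k ≥ 1.

2 | T(k)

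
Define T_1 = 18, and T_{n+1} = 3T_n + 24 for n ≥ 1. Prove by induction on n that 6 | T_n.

Base case: T_1 = 18 = 6·3, so 6 | T_1.
Assume 6 | T_m, so T_m = 6t for some integer t.
Then T_{m+1} = 3T_m + 24 = 3·(6t) + 24 = 6(3t + 4), so 6 | T_{m+1}.
This completes the inductive step, so 6 | T_n for all n ≥ 1.

6 | T_n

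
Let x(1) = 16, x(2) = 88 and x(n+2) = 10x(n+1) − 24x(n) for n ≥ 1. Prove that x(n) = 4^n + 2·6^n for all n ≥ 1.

Base cases: x(1) = 16 and 4^1 + 2·6^1 = 16; x(2) = 88 and 4^2 + 2·6^2 = 88.
Assume x(j) = 4^j + 2·6^j for all 1 ≤ j ≤ r, where r ≥ 2.
Then x(r+1) = 10x(r) − 24x(r−1) = 10·(4^r + 2·6^r) − 24·(4^{r−1} + 2·6^{r−1}) = (10·4 − 24)4^{r−1} + 2·(10·6 − 24)6^{r−1} = 16·4^{r−1} + 72·6^{r−1} = 4^{r+1} + 2·6^{r+1}.
Hence x(n) = 4^n + 2·6^n for every n ≥ 1, by strong induction.

x(n) = 4^n + 2·6^n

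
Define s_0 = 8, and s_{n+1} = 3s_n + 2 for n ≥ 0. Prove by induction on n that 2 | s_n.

Base case: s_0 = 8 = 2·4, so 2 | s_0.
Assume 2 | s_m, so s_m = 2t for some integer t.
Then s_{m+1} = 3s_m + 2 = 3·(2t) + 2 = 2(3t + 1), so 2 | s_{m+1}.
So the property holds for m+1, and by induction 2 | s_n for all n ≥ 0.

2 | s_n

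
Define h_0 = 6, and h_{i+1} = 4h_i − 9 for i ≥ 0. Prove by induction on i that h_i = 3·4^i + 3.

Base case: h_0 = 6, and 3·4^0 + 3 = 3 + 3 = 6.
Assume h_k = 3·4^k + 3 for some k ≥ 0.
Then h_{k+1} = 4h_k − 9 = 4·(3·4^k + 3) − 9 = 12·4^k + 12 − 9 = 3·4^{k+1} + 3.
So the formula holds for k+1, and by induction h_i = 3·4^i + 3 for all i ≥ 0.

h_i = 3·4^i + 3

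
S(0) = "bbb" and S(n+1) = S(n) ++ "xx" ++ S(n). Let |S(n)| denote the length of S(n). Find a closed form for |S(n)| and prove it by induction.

Claim: |S(n)| = 5·2^n − 2.

Base case: |S(0)| = 3, and 5·2^0 − 2 = 3.
Assume |S(m)| = 5·2^m − 2.
Then |S(m+1)| = |S(m)| + 2 + |S(m)| = 2|S(m)| + 2 = 2(5·2^m − 2) + 2 = 5·2^{m+1} − 4 + 2 = 5·2^{m+1} − 2.
Hence |S(n)| = 5·2^n − 2 for every n ≥ 0, by induction.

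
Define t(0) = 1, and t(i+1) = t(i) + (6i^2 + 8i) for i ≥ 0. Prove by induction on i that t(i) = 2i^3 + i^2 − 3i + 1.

Base case: t(0) = 1, and 2·0^3 + 0^2 − 3·0 + 1 = 1.
Assume t(r) = 2r^3 + r^2 − 3r + 1.
Then t(r+1) = t(r) + (6r^2 + 8r) = (2r^3 + r^2 − 3r + 1) + (6r^2 + 8r) = 2r^3 + 7r^2 + 5r + 1,
and 2·(r+1)^3 + (r+1)^2 − 3·(r+1) + 1 = 2r^3 + 7r^2 + 5r + 1.
Hence t(i) = 2i^3 + i^2 − 3i + 1 for every i ≥ 0, by induction.

t(i) = 2i^3 + i^2 − 3i + 1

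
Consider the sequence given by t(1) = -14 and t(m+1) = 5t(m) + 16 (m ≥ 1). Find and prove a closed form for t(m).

Claim: t(m) = -2·5^m − 4.

Base case: t(1) = -14, and -2·5^1 − 4 = -10 − 4 = -14.
Assume t(j) = -2·5^j − 4 for some j ≥ 1.
Then t(j+1) = 5t(j) + 16 = 5·(-2·5^j − 4) + 16 = -10·5^j − 20 + 16 = -2·5^{j+1} − 4.
Hence t(m) = -2·5^m − 4 for every m ≥ 1, by induction.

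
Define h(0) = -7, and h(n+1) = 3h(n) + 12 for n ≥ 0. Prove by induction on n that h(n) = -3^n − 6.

Base case: h(0) = -7, and -3^0 − 6 = -1 − 6 = -7.
Assume h(r) = -3^r − 6 for some r ≥ 0.
Then h(r+1) = 3h(r) + 12 = 3·(-3^r − 6) + 12 = -3^{r+1} − 18 + 12 = -3^{r+1} − 6.
So the formula holds for r+1, and by induction h(n) = -3^n − 6 for all n ≥ 0.

h(n) = -3^n − 6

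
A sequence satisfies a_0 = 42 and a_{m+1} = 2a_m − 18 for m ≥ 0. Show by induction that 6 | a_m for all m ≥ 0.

Base case: a_0 = 42 = 6·7, so 6 | a_0.
Assume 6 | a_r, so a_r = 6t for some integer t.
Then a_{r+1} = 2a_r − 18 = 2·(6t) − 18 = 6(2t − 3), so 6 | a_{r+1}.
Hence 6 | a_m for every m ≥ 0, by induction.

6 | a_m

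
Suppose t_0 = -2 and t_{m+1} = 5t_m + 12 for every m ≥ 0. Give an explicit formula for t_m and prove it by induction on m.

Claim: t_m = 5^m − 3.

Base case: t_0 = -2, and 5^0 − 3 = 1 − 3 = -2.
Assume t_r = 5^r − 3 for some r ≥ 0.
Then t_{r+1} = 5t_r + 12 = 5·(5^r − 3) + 12 = 5^{r+1} − 15 + 12 = 5^{r+1} − 3.
By induction, t_m = 5^m − 3 for all m ≥ 0.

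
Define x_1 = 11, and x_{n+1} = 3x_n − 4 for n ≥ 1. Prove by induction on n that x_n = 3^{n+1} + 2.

Base case: x_1 = 11, and 3^{1+1} + 2 = 9 + 2 = 11.
Assume x_m = 3^{m+1} + 2 for some m ≥ 1.
Then x_{m+1} = 3x_m − 4 = 3·(3^{m+1} + 2) − 4 = 3^{m+2} + 6 − 4 = 3^{m+2} + 2.
Hence x_n = 3^{n+1} + 2 for every n ≥ 1, by induction.

x_n = 3^{n+1} + 2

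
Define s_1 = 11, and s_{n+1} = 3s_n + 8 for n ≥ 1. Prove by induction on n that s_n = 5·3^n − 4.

Base case: s_1 = 11, and 5·3^1 − 4 = 15 − 4 = 11.
Assume s_r = 5·3^r − 4 for some r ≥ 1.
Then s_{r+1} = 3s_r + 8 = 3·(5·3^r − 4) + 8 = 15·3^r − 12 + 8 = 5·3^{r+1} − 4.
This completes the inductive step, so s_n = 5·3^n − 4 for all n ≥ 1.

s_n = 5·3^n − 4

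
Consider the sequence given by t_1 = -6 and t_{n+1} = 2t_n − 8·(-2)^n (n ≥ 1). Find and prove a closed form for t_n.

Claim: t_n = -2^n + 2·(-2)^n.

Base case: t_1 = -6, and -2^1 + 2·(-2)^1 = -2 − 4 = -6.
Assume t_k = -2^k + 2·(-2)^k for some k ≥ 1.
Then t_{k+1} = 2t_k − 8·(-2)^k = 2·(-2^k + 2·(-2)^k) − 8·(-2)^k = -2^{k+1} + 4·(-2)^k − 8·(-2)^k = -2^{k+1} − 4·(-2)^k = -2^{k+1} + 2·(-2)^{k+1}.
By induction, t_n = -2^n + 2·(-2)^n for all n ≥ 1.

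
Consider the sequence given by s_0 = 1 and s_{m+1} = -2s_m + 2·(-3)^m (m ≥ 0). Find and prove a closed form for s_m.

Claim: s_m = 3·(-2)^m − 2·(-3)^m.

Base case: s_0 = 1, and 3·(-2)^0 − 2·(-3)^0 = 3 − 2 = 1.
Assume s_j = 3·(-2)^j − 2·(-3)^j for some j ≥ 0.
Then s_{j+1} = -2s_j + 2·(-3)^j = -2·(3·(-2)^j − 2·(-3)^j) + 2·(-3)^j = 3·(-2)^{j+1} + 4·(-3)^j + 2·(-3)^j = 3·(-2)^{j+1} + 6·(-3)^j = 3·(-2)^{j+1} − 2·(-3)^{j+1}.
So the formula holds for j+1, and by induction s_m = 3·(-2)^m − 2·(-3)^m for all m ≥ 0.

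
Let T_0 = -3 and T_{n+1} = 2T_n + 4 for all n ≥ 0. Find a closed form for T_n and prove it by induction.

Claim: T_n = 2^n − 4.

Base case: T_0 = -3, and 2^0 − 4 = 1 − 4 = -3.
Assume T_m = 2^m − 4 for some m ≥ 0.
Then T_{m+1} = 2T_m + 4 = 2·(2^m − 4) + 4 = 2^{m+1} − 8 + 4 = 2^{m+1} − 4.
By induction, T_n = 2^n − 4 for all n ≥ 0.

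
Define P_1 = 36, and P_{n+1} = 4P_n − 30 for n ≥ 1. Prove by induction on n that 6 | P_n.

Base case: P_1 = 36 = 6·6, so 6 | P_1.
Assume 6 | P_k, so P_k = 6t for some integer t.
Then P_{k+1} = 4P_k − 30 = 4·(6t) − 30 = 6(4t − 5), so 6 | P_{k+1}.
Hence 6 | P_n for every n ≥ 1, by induction.

6 | P_n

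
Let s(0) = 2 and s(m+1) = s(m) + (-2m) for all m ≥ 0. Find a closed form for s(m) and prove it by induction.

Claim: s(m) = -m^2 + m + 2.

Base case: s(0) = 2, and -0^2 + 0 + 2 = 2.
Assume s(r) = -r^2 + r + 2.
Then s(r+1) = s(r) + (-2r) = (-r^2 + r + 2) + (-2r) = -r^2 − r + 2,
and -(r+1)^2 + (r+1) + 2 = -r^2 − r + 2.
Hence s(m) = -m^2 + m + 2 for every m ≥ 0, by induction.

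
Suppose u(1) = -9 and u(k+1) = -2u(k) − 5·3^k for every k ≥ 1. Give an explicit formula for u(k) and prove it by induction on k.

Claim: u(k) = 3·(-2)^k − 3^k.

Base case: u(1) = -9, and 3·(-2)^1 − 3^1 = -6 − 3 = -9.
Assume u(m) = 3·(-2)^m − 3^m for some m ≥ 1.
Then u(m+1) = -2u(m) − 5·3^m = -2·(3·(-2)^m − 3^m) − 5·3^m = 3·(-2)^{m+1} + 2·3^m − 5·3^m = 3·(-2)^{m+1} − 3·3^m = 3·(-2)^{m+1} − 3^{m+1}.
Hence u(k) = 3·(-2)^k − 3^k for every k ≥ 1, by induction.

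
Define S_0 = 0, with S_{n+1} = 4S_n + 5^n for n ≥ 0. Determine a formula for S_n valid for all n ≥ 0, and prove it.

Claim: S_n = -4^n + 5^n.

Base case: S_0 = 0, and -4^0 + 5^0 = -1 + 1 = 0.
Assume S_r = -4^r + 5^r for some r ≥ 0.
Then S_{r+1} = 4S_r + 5^r = 4·(-4^r + 5^r) + 5^r = -4^{r+1} + 4·5^r + 5^r = -4^{r+1} + 5·5^r = -4^{r+1} + 5^{r+1}.
So the formula holds for r+1, and by induction S_n = -4^n + 5^n for all n ≥ 0.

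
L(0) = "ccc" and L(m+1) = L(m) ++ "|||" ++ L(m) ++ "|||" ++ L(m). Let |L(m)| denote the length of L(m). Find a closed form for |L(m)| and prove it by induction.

Claim: |L(m)| = 6·3^m − 3.

Base case: |L(0)| = 3, and 6·3^0 − 3 = 3.
Assume |L(k)| = 6·3^k − 3.
Then |L(k+1)| = 3|L(k)| + 6 = 3(6·3^k − 3) + 6 = 6·3^{k+1} − 9 + 6 = 6·3^{k+1} − 3.
Hence |L(m)| = 6·3^m − 3 for every m ≥ 0, by induction.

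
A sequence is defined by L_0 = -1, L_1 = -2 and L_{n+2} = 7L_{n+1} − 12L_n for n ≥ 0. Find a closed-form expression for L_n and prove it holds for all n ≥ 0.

Claim: L_n = 4^n − 2·3^n.

Base cases: L_0 = -1 and 4^0 − 2·3^0 = -1; L_1 = -2 and 4^1 − 2·3^1 = -2.
Assume L_j = 4^j − 2·3^j for all 0 ≤ j ≤ k, where k ≥ 1.
Then L_{k+1} = 7L_k − 12L_{k−1} = 7·(4^k − 2·3^k) − 12·(4^{k−1} − 2·3^{k−1}) = (7·4 − 12)4^{k−1} − 2·(7·3 − 12)3^{k−1} = 16·4^{k−1} − 18·3^{k−1} = 4^{k+1} − 2·3^{k+1}.
By strong induction, L_n = 4^n − 2·3^n for all n ≥ 0.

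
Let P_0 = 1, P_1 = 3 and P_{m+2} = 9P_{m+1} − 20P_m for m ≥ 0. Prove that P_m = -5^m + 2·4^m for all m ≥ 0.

Base cases: P_0 = 1 and -5^0 + 2·4^0 = 1; P_1 = 3 and -5^1 + 2·4^1 = 3.
Assume P_j = -5^j + 2·4^j for all 0 ≤ j ≤ k, where k ≥ 1.
Then P_{k+1} = 9P_k − 20P_{k−1} = 9·(-5^k + 2·4^k) − 20·(-5^{k−1} + 2·4^{k−1}) = -(9·5 − 20)5^{k−1} + 2·(9·4 − 20)4^{k−1} = -25·5^{k−1} + 32·4^{k−1} = -5^{k+1} + 2·4^{k+1}.
By strong induction, P_m = -5^m + 2·4^m for all m ≥ 0.

P_m = -5^m + 2·4^m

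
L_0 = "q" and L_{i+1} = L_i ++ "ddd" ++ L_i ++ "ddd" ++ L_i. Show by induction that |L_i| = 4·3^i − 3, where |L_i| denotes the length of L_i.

Base case: |L_0| = 1, and 4·3^0 − 3 = 1.
Assume |L_k| = 4·3^k − 3.
Then |L_{k+1}| = 3|L_k| + 6 = 3(4·3^k − 3) + 6 = 4·3^{k+1} − 9 + 6 = 4·3^{k+1} − 3.
Hence |L_i| = 4·3^i − 3 for every i ≥ 0, by induction.

|L_i| = 4·3^i − 3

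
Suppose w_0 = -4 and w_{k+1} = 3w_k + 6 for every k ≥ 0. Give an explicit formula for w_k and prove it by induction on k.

Claim: w_k = -3^k − 3.

Base case: w_0 = -4, and -3^0 − 3 = -1 − 3 = -4.
Assume w_j = -3^j − 3 for some j ≥ 0.
Then w_{j+1} = 3w_j + 6 = 3·(-3^j − 3) + 6 = -3^{j+1} − 9 + 6 = -3^{j+1} − 3.
By induction, w_k = -3^k − 3 for all k ≥ 0.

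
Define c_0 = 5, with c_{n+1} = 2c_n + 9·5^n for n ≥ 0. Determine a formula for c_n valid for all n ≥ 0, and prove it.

Claim: c_n = 2·2^n + 3·5^n.

Base case: c_0 = 5, and 2·2^0 + 3·5^0 = 2 + 3 = 5.
Assume c_k = 2·2^k + 3·5^k for some k ≥ 0.
Then c_{k+1} = 2c_k + 9·5^k = 2·(2·2^k + 3·5^k) + 9·5^k = 2·2^{k+1} + 6·5^k + 9·5^k = 2·2^{k+1} + 15·5^k = 2·2^{k+1} + 3·5^{k+1}.
By induction, c_n = 2·2^n + 3·5^n for all n ≥ 0.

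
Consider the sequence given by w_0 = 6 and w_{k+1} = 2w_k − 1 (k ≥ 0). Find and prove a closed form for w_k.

Claim: w_k = 5·2^k + 1.

Base case: w_0 = 6, and 5·2^0 + 1 = 5 + 1 = 6.
Assume w_j = 5·2^j + 1 for some j ≥ 0.
Then w_{j+1} = 2w_j − 1 = 2·(5·2^j + 1) − 1 = 10·2^j + 2 − 1 = 5·2^{j+1} + 1.
Hence w_k = 5·2^k + 1 for every k ≥ 0, by induction.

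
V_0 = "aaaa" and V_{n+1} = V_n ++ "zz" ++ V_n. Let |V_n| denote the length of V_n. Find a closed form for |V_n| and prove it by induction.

Claim: |V_n| = 6·2^n − 2.

Base case: |V_0| = 4, and 6·2^0 − 2 = 4.
Assume |V_m| = 6·2^m − 2.
Then |V_{m+1}| = |V_m| + 2 + |V_m| = 2|V_m| + 2 = 2(6·2^m − 2) + 2 = 6·2^{m+1} − 4 + 2 = 6·2^{m+1} − 2.
This completes the inductive step, so |V_n| = 6·2^n − 2 for all n ≥ 0.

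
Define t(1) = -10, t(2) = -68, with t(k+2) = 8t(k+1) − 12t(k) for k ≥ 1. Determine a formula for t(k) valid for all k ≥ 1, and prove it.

Claim: t(k) = 2^k − 2·6^k.

Base cases: t(1) = -10 and 2^1 − 2·6^1 = -10; t(2) = -68 and 2^2 − 2·6^2 = -68.
Assume t(j) = 2^j − 2·6^j for all 1 ≤ j ≤ m, where m ≥ 2.
Then t(m+1) = 8t(m) − 12t(m−1) = 8·(2^m − 2·6^m) − 12·(2^{m−1} − 2·6^{m−1}) = (8·2 − 12)2^{m−1} − 2·(8·6 − 12)6^{m−1} = 4·2^{m−1} − 72·6^{m−1} = 2^{m+1} − 2·6^{m+1}.
By strong induction, t(k) = 2^k − 2·6^k for all k ≥ 1.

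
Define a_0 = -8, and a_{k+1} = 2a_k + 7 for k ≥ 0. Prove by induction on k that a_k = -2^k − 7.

Base case: a_0 = -8, and -2^0 − 7 = -1 − 7 = -8.
Assume a_j = -2^j − 7 for some j ≥ 0.
Then a_{j+1} = 2a_j + 7 = 2·(-2^j − 7) + 7 = -2^{j+1} − 14 + 7 = -2^{j+1} − 7.
Hence a_k = -2^k − 7 for every k ≥ 0, by induction.

a_k = -2^k − 7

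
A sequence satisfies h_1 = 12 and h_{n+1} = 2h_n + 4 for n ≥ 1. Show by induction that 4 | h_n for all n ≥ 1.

Base case: h_1 = 12 = 4·3, so 4 | h_1.
Assume 4 | h_r, so h_r = 4t for some integer t.
Then h_{r+1} = 2h_r + 4 = 2·(4t) + 4 = 4(2t + 1), so 4 | h_{r+1}.
Hence 4 | h_n for every n ≥ 1, by induction.

4 | h_n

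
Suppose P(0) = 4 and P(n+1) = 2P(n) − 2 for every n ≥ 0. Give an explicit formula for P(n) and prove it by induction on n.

Claim: P(n) = 2^{n+1} + 2.

Base case: P(0) = 4, and 2^{0+1} + 2 = 2 + 2 = 4.
Assume P(k) = 2^{k+1} + 2 for some k ≥ 0.
Then P(k+1) = 2P(k) − 2 = 2·(2^{k+1} + 2) − 2 = 2^{k+2} + 4 − 2 = 2^{k+2} + 2.
So the formula holds for k+1, and by induction P(n) = 2^{n+1} + 2 for all n ≥ 0.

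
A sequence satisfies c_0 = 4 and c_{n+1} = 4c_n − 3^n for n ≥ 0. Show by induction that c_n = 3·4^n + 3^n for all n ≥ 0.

Base case: c_0 = 4, and 3·4^0 + 3^0 = 3 + 1 = 4.
Assume c_r = 3·4^r + 3^r for some r ≥ 0.
Then c_{r+1} = 4c_r − 3^r = 4·(3·4^r + 3^r) − 3^r = 3·4^{r+1} + 4·3^r − 3^r = 3·4^{r+1} + 3·3^r = 3·4^{r+1} + 3^{r+1}.
Hence c_n = 3·4^n + 3^n for every n ≥ 0, by induction.

c_n = 3·4^n + 3^n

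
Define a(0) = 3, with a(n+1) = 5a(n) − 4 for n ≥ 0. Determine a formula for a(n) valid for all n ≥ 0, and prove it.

Claim: a(n) = 2·5^n + 1.

Base case: a(0) = 3, and 2·5^0 + 1 = 2 + 1 = 3.
Assume a(m) = 2·5^m + 1 for some m ≥ 0.
Then a(m+1) = 5a(m) − 4 = 5·(2·5^m + 1) − 4 = 10·5^m + 5 − 4 = 2·5^{m+1} + 1.
This completes the inductive step, so a(n) = 2·5^n + 1 for all n ≥ 0.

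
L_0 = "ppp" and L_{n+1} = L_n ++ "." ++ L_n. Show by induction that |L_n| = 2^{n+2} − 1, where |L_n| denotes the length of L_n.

Base case: |L_0| = 3, and 2^{0+2} − 1 = 3.
Assume |L_r| = 2^{r+2} − 1.
Then |L_{r+1}| = |L_r| + 1 + |L_r| = 2|L_r| + 1 = 2(2^{r+2} − 1) + 1 = 2^{r+3} − 2 + 1 = 2^{r+3} − 1.
Hence |L_n| = 2^{n+2} − 1 for every n ≥ 0, by induction.

|L_n| = 2^{n+2} − 1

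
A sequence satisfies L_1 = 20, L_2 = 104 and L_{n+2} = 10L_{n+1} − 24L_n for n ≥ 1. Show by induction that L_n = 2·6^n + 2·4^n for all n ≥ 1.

Base cases: L_1 = 20 and 2·6^1 + 2·4^1 = 20; L_2 = 104 and 2·6^2 + 2·4^2 = 104.
Assume L_j = 2·6^j + 2·4^j for all 1 ≤ j ≤ r, where r ≥ 2.
Then L_{r+1} = 10L_r − 24L_{r−1} = 10·(2·6^r + 2·4^r) − 24·(2·6^{r−1} + 2·4^{r−1}) = 2·(10·6 − 24)6^{r−1} + 2·(10·4 − 24)4^{r−1} = 72·6^{r−1} + 32·4^{r−1} = 2·6^{r+1} + 2·4^{r+1}.
Hence L_n = 2·6^n + 2·4^n for every n ≥ 1, by strong induction.

L_n = 2·6^n + 2·4^n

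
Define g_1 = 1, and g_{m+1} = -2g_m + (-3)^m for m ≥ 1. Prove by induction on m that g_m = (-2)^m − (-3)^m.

Base case: g_1 = 1, and (-2)^1 − (-3)^1 = -2 + 3 = 1.
Assume g_k = (-2)^k − (-3)^k for some k ≥ 1.
Then g_{k+1} = -2g_k + (-3)^k = -2·((-2)^k − (-3)^k) + (-3)^k = (-2)^{k+1} + 2·(-3)^k + (-3)^k = (-2)^{k+1} + 3·(-3)^k = (-2)^{k+1} − (-3)^{k+1}.
Hence g_m = (-2)^m − (-3)^m for every m ≥ 1, by induction.

g_m = (-2)^m − (-3)^m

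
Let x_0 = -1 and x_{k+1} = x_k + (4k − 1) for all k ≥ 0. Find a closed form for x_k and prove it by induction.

Claim: x_k = 2k^2 − 3k − 1.

Base case: x_0 = -1, and 2·0^2 − 3·0 − 1 = -1.
Assume x_m = 2m^2 − 3m − 1.
Then x_{m+1} = x_m + (4m − 1) = (2m^2 − 3m − 1) + (4m − 1) = 2m^2 + m − 2,
and 2·(m+1)^2 − 3·(m+1) − 1 = 2m^2 + m − 2.
This completes the inductive step, so x_k = 2k^2 − 3k − 1 for all k ≥ 0.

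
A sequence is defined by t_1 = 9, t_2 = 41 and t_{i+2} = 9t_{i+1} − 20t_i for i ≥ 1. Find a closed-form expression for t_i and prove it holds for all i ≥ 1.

Claim: t_i = 4^i + 5^i.

Base cases: t_1 = 9 and 4^1 + 5^1 = 9; t_2 = 41 and 4^2 + 5^2 = 41.
Assume t_p = 4^p + 5^p for all 1 ≤ p ≤ j, where j ≥ 2.
Then t_{j+1} = 9t_j − 20t_{j−1} = 9·(4^j + 5^j) − 20·(4^{j−1} + 5^{j−1}) = (9·4 − 20)4^{j−1} + (9·5 − 20)5^{j−1} = 16·4^{j−1} + 25·5^{j−1} = 4^{j+1} + 5^{j+1}.
This completes the inductive step, so t_i = 4^i + 5^i for all i ≥ 1.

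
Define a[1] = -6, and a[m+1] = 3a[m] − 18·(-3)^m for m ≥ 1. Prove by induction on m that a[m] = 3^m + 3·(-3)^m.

Base case: a[1] = -6, and 3^1 + 3·(-3)^1 = 3 − 9 = -6.
Assume a[k] = 3^k + 3·(-3)^k for some k ≥ 1.
Then a[k+1] = 3a[k] − 18·(-3)^k = 3·(3^k + 3·(-3)^k) − 18·(-3)^k = 3^{k+1} + 9·(-3)^k − 18·(-3)^k = 3^{k+1} − 9·(-3)^k = 3^{k+1} + 3·(-3)^{k+1}.
This completes the inductive step, so a[m] = 3^m + 3·(-3)^m for all m ≥ 1.

a[m] = 3^m + 3·(-3)^m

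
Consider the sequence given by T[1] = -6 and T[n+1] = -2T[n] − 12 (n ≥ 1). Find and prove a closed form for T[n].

Claim: T[n] = (-2)^n − 4.

Base case: T[1] = -6, and (-2)^1 − 4 = -2 − 4 = -6.
Assume T[k] = (-2)^k − 4 for some k ≥ 1.
Then T[k+1] = -2T[k] − 12 = -2·((-2)^k − 4) − 12 = -2·(-2)^k + 8 − 12 = (-2)^{k+1} − 4.
By induction, T[n] = (-2)^n − 4 for all n ≥ 1.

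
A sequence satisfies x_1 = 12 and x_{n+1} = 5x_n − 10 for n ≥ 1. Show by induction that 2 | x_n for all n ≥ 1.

Base case: x_1 = 12 = 2·6, so 2 | x_1.
Assume 2 | x_j, so x_j = 2t for some integer t.
Then x_{j+1} = 5x_j − 10 = 5·(2t) − 10 = 2(5t − 5), so 2 | x_{j+1}.
So the property holds for j+1, and by induction 2 | x_n for all n ≥ 1.

2 | x_n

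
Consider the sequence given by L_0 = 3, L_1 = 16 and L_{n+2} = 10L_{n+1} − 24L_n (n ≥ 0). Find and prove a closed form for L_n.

Claim: L_n = 4^n + 2·6^n.

Base cases: L_0 = 3 and 4^0 + 2·6^0 = 3; L_1 = 16 and 4^1 + 2·6^1 = 16.
Assume L_j = 4^j + 2·6^j for all 0 ≤ j ≤ m, where m ≥ 1.
Then L_{m+1} = 10L_m − 24L_{m−1} = 10·(4^m + 2·6^m) − 24·(4^{m−1} + 2·6^{m−1}) = (10·4 − 24)4^{m−1} + 2·(10·6 − 24)6^{m−1} = 16·4^{m−1} + 72·6^{m−1} = 4^{m+1} + 2·6^{m+1}.
By strong induction, L_n = 4^n + 2·6^n for all n ≥ 0.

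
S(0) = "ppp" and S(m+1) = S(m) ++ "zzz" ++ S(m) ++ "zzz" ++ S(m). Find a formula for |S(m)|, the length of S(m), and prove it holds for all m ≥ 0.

Claim: |S(m)| = 6·3^m − 3.

Base case: |S(0)| = 3, and 6·3^0 − 3 = 3.
Assume |S(k)| = 6·3^k − 3.
Then |S(k+1)| = 3|S(k)| + 6 = 3(6·3^k − 3) + 6 = 6·3^{k+1} − 9 + 6 = 6·3^{k+1} − 3.
This completes the inductive step, so |S(m)| = 6·3^m − 3 for all m ≥ 0.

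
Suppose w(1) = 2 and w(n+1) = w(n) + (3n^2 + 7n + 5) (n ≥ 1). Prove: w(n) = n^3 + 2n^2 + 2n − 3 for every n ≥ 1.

Base case: w(1) = 2, and 1^3 + 2·1^2 + 2·1 − 3 = 2.
Assume w(r) = r^3 + 2r^2 + 2r − 3.
Then w(r+1) = w(r) + (3r^2 + 7r + 5) = (r^3 + 2r^2 + 2r − 3) + (3r^2 + 7r + 5) = r^3 + 5r^2 + 9r + 2,
and (r+1)^3 + 2·(r+1)^2 + 2·(r+1) − 3 = r^3 + 5r^2 + 9r + 2.
This completes the inductive step, so w(n) = n^3 + 2n^2 + 2n − 3 for all n ≥ 1.

w(n) = n^3 + 2n^2 + 2n − 3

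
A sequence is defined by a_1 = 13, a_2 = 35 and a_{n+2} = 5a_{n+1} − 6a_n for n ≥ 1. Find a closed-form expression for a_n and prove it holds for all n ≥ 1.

Claim: a_n = 3·3^n + 2·2^n.

Base cases: a_1 = 13 and 3·3^1 + 2·2^1 = 13; a_2 = 35 and 3·3^2 + 2·2^2 = 35.
Assume a_j = 3·3^j + 2·2^j for all 1 ≤ j ≤ r, where r ≥ 2.
Then a_{r+1} = 5a_r − 6a_{r−1} = 5·(3·3^r + 2·2^r) − 6·(3·3^{r−1} + 2·2^{r−1}) = 3·(5·3 − 6)3^{r−1} + 2·(5·2 − 6)2^{r−1} = 27·3^{r−1} + 8·2^{r−1} = 3·3^{r+1} + 2·2^{r+1}.
So the formula holds for r+1, and by strong induction a_n = 3·3^n + 2·2^n for all n ≥ 1.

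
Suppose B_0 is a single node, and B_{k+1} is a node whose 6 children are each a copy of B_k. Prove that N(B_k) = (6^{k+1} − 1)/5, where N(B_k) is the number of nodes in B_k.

Base case: N(B_0) = 1, and (6^{0+1} − 1)/5 = 1.
Assume N(B_m) = (6^{m+1} − 1)/5.
Then N(B_{m+1}) = 1 + 6N(B_m) = 1 + 6·(6^{m+1} − 1)/5 = 1 + (6^{m+2} − 6)/5 = (5 + 6^{m+2} − 6)/5 = (6^{m+2} − 1)/5.
So the formula holds for m+1, and by induction N(B_k) = (6^{k+1} − 1)/5 for all k ≥ 0.

N(B_k) = (6^{k+1} − 1)/5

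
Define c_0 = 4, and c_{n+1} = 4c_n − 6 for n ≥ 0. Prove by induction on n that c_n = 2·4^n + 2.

Base case: c_0 = 4, and 2·4^0 + 2 = 2 + 2 = 4.
Assume c_j = 2·4^j + 2 for some j ≥ 0.
Then c_{j+1} = 4c_j − 6 = 4·(2·4^j + 2) − 6 = 8·4^j + 8 − 6 = 2·4^{j+1} + 2.
This completes the inductive step, so c_n = 2·4^n + 2 for all n ≥ 0.

c_n = 2·4^n + 2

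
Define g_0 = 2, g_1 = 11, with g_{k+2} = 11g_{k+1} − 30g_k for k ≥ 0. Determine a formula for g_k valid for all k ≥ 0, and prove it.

Claim: g_k = 5^k + 6^k.

Base cases: g_0 = 2 and 5^0 + 6^0 = 2; g_1 = 11 and 5^1 + 6^1 = 11.
Assume g_j = 5^j + 6^j for all 0 ≤ j ≤ r, where r ≥ 1.
Then g_{r+1} = 11g_r − 30g_{r−1} = 11·(5^r + 6^r) − 30·(5^{r−1} + 6^{r−1}) = (11·5 − 30)5^{r−1} + (11·6 − 30)6^{r−1} = 25·5^{r−1} + 36·6^{r−1} = 5^{r+1} + 6^{r+1}.
By strong induction, g_k = 5^k + 6^k for all k ≥ 0.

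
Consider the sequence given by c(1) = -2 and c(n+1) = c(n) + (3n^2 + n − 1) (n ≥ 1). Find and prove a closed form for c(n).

Claim: c(n) = n^3 − n^2 − n − 1.

Base case: c(1) = -2, and 1^3 − 1^2 − 1 − 1 = -2.
Assume c(j) = j^3 − j^2 − j − 1.
Then c(j+1) = c(j) + (3j^2 + j − 1) = (j^3 − j^2 − j − 1) + (3j^2 + j − 1) = j^3 + 2j^2 − 2,
and (j+1)^3 − (j+1)^2 − (j+1) − 1 = j^3 + 2j^2 − 2.
This completes the inductive step, so c(n) = n^3 − n^2 − n − 1 for all n ≥ 1.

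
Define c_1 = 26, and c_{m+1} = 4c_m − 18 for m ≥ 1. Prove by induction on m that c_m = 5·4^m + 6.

Base case: c_1 = 26, and 5·4^1 + 6 = 20 + 6 = 26.
Assume c_j = 5·4^j + 6 for some j ≥ 1.
Then c_{j+1} = 4c_j − 18 = 4·(5·4^j + 6) − 18 = 20·4^j + 24 − 18 = 5·4^{j+1} + 6.
This completes the inductive step, so c_m = 5·4^m + 6 for all m ≥ 1.

c_m = 5·4^m + 6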